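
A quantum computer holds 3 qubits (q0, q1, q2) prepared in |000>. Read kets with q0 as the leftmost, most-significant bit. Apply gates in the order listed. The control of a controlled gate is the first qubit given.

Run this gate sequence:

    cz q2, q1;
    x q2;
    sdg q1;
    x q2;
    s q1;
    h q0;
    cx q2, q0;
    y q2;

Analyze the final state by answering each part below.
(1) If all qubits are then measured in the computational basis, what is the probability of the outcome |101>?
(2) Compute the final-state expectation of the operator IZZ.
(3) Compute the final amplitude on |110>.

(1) Outcome |101> occurs with probability 1/2.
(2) The expectation value of IZZ is -1.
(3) The amplitude on |110> is 0.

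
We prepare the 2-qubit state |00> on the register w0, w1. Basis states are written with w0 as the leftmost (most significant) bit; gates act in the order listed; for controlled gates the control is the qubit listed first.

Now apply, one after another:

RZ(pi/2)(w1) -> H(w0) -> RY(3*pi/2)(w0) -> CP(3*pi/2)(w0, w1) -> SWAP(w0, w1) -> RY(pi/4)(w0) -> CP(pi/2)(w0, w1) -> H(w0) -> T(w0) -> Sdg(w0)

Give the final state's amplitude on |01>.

The final state's coefficient on |01> equals 0.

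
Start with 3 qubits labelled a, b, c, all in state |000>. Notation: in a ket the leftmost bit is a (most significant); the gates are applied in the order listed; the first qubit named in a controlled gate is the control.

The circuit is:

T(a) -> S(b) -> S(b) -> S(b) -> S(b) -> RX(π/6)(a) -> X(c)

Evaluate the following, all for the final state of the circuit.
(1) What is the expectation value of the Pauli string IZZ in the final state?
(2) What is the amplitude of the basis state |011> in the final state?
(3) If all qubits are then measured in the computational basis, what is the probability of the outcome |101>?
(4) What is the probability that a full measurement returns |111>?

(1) The observable IZZ averages to -1. Key observation: the block from step 2 through step 5 cancels to the identity and can be dropped.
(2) |011> carries amplitude 0 in the final state.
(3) A full measurement returns |101> with probability 1/2 - sqrt(3)/4.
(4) The probability of measuring |111> is 0.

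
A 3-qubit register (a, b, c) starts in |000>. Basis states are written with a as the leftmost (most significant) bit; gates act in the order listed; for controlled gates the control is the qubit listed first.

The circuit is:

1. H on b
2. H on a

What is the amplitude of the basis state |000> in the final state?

The amplitude on |000> is 1/2.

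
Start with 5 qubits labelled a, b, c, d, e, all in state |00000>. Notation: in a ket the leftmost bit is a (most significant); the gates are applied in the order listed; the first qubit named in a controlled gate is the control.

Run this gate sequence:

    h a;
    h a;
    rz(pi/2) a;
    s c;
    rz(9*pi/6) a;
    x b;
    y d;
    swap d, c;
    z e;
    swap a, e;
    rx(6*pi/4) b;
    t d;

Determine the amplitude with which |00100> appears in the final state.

The amplitude on |00100> is -sqrt(2)/2.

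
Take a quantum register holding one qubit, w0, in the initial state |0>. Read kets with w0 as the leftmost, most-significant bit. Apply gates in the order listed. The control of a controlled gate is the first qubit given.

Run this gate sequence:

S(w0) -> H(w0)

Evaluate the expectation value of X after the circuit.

In the final state, X has expectation 1.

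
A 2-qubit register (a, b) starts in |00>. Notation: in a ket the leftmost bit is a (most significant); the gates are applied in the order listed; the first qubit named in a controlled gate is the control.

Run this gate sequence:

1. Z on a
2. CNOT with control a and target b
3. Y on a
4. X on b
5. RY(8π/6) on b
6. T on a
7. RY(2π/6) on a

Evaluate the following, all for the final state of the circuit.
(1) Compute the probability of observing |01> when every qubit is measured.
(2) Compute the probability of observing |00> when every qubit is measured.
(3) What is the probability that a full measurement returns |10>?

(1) Outcome |01> occurs with probability 1/16.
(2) A full measurement returns |00> with probability 3/16.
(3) A full measurement returns |10> with probability 9/16.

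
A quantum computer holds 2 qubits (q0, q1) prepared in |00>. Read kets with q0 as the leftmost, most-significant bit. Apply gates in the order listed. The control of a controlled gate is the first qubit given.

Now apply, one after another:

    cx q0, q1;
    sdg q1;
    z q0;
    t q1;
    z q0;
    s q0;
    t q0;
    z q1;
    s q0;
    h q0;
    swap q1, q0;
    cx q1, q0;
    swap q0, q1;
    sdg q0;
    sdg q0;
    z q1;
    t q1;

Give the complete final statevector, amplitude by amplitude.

The final amplitudes are sqrt(2)/2 on |00>, 0 on |01>, 0 on |10>, sqrt(2)*exp(I*pi/4)/2 on |11>.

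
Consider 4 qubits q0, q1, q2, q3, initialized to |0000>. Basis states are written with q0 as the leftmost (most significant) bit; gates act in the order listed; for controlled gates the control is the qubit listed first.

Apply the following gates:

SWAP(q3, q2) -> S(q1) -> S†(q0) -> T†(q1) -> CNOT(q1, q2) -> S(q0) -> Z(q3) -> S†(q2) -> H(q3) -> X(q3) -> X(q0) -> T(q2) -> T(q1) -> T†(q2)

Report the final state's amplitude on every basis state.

After the circuit, the state carries amplitude sqrt(2)/2 on |1000>, sqrt(2)/2 on |1001>, and 0 on every other basis state.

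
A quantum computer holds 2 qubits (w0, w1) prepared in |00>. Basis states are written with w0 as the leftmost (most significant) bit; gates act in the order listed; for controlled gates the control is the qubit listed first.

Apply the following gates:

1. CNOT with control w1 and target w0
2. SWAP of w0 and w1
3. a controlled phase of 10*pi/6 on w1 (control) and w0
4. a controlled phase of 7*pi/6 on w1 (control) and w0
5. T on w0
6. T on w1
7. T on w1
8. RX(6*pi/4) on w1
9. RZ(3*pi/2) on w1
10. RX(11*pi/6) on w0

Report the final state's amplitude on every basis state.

The final amplitudes are (-sqrt(3) - 1)*exp(I*pi/4)/4 on |00>, (-sqrt(3) - 1)*exp(I*pi/4)/4 on |01>, (1 - sqrt(3))*exp(3*I*pi/4)/4 on |10>, -sqrt(3)*exp(3*I*pi/4)/4 + exp(3*I*pi/4)/4 on |11>.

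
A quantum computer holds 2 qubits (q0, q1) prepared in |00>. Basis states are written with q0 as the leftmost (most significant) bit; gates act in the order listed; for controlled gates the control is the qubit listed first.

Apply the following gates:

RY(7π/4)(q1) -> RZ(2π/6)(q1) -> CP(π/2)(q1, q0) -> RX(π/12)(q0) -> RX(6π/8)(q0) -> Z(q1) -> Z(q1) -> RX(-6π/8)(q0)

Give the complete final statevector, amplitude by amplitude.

The final amplitudes are (sqrt(2) + sqrt(6) + 2*sqrt(3))*exp(5*I*pi/6)/8 on |00>, (-sqrt(2) + 2 + sqrt(6))*exp(I*pi/6)/8 on |01>, (-sqrt(6) + sqrt(2) + 2)*exp(I*pi/3)/8 on |10>, (-sqrt(6) - sqrt(2) + 2*sqrt(3))*exp(2*I*pi/3)/8 on |11>. Key observation: the block from step 5 through step 8 cancels to the identity and can be dropped.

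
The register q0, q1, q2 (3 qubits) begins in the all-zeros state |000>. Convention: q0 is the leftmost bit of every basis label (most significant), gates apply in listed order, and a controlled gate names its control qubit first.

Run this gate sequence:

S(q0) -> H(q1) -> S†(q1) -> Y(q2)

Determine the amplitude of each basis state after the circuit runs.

The resulting statevector has amplitude sqrt(2)*I/2 on |001>, sqrt(2)/2 on |011>, and 0 on every other basis state.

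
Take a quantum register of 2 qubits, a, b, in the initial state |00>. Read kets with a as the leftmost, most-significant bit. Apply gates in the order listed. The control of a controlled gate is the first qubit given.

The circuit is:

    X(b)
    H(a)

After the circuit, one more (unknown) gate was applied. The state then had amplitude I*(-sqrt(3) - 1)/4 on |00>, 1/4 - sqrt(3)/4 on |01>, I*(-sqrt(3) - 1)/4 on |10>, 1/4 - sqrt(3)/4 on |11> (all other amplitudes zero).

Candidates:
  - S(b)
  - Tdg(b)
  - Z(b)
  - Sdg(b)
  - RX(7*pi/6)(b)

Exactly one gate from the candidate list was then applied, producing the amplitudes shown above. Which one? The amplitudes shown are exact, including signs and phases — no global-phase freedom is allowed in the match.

The applied gate was RX(7*pi/6)(b).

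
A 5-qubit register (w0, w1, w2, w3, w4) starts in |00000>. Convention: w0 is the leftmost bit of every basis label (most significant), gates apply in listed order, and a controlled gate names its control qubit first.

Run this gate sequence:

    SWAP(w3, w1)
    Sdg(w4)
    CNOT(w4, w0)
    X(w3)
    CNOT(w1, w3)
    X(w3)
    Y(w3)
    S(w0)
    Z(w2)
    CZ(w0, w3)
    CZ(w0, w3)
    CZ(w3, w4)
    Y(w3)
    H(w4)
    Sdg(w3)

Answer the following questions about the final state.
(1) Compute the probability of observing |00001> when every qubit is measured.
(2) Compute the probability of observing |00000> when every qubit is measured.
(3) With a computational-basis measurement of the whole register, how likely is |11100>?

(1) A full measurement returns |00001> with probability 1/2.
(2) A full measurement returns |00000> with probability 1/2.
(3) A full measurement returns |11100> with probability 0.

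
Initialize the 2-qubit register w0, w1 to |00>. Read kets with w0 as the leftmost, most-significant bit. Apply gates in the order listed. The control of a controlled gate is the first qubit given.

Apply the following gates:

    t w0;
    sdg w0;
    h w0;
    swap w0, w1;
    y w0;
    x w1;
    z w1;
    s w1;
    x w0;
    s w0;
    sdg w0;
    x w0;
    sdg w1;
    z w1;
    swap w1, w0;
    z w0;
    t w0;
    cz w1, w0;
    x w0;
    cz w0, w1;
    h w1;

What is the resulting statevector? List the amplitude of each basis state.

The final amplitudes are exp(3*I*pi/4)/2 on |00>, -exp(3*I*pi/4)/2 on |01>, -I/2 on |10>, I/2 on |11>.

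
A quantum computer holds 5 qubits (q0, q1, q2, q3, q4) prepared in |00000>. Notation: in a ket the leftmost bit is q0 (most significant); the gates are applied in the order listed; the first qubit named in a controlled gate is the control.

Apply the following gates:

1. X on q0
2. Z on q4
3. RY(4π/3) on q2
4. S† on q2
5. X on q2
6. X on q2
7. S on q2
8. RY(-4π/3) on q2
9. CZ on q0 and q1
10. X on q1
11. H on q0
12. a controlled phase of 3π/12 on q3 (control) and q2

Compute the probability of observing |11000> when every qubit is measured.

Outcome |11000> occurs with probability 1/2. Key observation: steps 3-8 multiply out to the identity, so the circuit reduces to the remaining gates.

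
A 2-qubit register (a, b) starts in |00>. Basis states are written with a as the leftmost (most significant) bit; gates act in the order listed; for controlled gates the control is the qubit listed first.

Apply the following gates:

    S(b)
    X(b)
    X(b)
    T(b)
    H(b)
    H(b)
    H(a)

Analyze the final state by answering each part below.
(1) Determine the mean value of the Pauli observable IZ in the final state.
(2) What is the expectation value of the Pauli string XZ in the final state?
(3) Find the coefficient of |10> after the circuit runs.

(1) The expectation value of IZ is 1. Key observation: the block from step 2 through step 3 cancels to the identity and can be dropped.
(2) The expectation value of XZ is 1.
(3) |10> carries amplitude sqrt(2)/2 in the final state.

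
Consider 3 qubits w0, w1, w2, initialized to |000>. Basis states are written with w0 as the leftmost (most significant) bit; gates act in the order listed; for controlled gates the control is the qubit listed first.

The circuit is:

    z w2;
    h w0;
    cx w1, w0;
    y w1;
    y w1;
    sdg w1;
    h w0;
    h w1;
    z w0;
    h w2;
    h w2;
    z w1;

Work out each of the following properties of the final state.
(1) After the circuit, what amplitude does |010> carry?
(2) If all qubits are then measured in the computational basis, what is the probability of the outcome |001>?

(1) The final state's coefficient on |010> equals -sqrt(2)/2.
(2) A full measurement returns |001> with probability 0.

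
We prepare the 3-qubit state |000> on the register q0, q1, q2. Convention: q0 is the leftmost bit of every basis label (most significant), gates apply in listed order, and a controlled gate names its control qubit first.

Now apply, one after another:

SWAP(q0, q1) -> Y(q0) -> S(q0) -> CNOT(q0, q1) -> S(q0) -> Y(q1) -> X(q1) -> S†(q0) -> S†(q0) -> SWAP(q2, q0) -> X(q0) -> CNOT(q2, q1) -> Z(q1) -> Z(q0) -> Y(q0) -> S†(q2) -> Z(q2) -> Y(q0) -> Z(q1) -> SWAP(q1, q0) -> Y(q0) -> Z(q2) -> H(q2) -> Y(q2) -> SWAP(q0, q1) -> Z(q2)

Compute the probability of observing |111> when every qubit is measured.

The probability of measuring |111> is 1/2.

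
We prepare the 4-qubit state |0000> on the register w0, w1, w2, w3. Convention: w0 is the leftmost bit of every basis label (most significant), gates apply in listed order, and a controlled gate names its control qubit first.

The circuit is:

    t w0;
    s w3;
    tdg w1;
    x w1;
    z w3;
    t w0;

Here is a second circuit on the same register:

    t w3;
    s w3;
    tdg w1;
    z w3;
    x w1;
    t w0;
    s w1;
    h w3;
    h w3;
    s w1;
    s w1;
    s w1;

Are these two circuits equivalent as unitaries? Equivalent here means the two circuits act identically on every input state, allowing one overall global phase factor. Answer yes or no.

No — the two circuits implement different unitaries, even allowing a global phase.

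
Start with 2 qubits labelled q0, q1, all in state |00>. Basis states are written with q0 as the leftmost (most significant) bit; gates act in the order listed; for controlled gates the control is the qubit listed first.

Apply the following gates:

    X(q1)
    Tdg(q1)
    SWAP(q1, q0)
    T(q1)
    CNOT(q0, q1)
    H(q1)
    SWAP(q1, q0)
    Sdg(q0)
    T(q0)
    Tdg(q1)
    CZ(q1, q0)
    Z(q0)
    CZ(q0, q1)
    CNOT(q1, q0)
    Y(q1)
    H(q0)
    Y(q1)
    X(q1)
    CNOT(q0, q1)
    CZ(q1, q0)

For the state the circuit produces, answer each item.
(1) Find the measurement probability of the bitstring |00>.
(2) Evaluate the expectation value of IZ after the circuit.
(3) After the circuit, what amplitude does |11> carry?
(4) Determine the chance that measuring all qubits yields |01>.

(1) Outcome |00> occurs with probability sqrt(2)/4 + 1/2.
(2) In the final state, IZ has expectation sqrt(2)/2.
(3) The final state's coefficient on |11> equals -I/2 + exp(I*pi/4)/2.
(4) Outcome |01> occurs with probability 0.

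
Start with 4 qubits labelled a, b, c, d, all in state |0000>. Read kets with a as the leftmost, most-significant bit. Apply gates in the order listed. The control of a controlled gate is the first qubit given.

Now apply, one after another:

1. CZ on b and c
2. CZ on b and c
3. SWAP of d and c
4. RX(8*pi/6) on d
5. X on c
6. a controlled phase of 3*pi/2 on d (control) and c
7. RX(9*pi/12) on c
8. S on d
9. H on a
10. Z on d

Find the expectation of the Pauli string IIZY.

The observable IIZY averages to -sqrt(6)/4. Key observation: the block from step 1 through step 2 cancels to the identity and can be dropped.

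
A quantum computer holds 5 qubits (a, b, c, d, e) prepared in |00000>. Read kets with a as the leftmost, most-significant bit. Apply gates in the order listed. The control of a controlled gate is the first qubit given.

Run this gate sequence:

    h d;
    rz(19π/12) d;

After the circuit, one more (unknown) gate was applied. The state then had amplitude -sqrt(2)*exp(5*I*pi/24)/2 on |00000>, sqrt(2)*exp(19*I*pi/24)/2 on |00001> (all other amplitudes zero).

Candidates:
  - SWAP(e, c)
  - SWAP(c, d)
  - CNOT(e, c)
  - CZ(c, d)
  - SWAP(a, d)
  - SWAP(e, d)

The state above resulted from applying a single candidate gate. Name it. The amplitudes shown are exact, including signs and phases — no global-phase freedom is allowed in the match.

The unique candidate consistent with the amplitudes is SWAP(e, d).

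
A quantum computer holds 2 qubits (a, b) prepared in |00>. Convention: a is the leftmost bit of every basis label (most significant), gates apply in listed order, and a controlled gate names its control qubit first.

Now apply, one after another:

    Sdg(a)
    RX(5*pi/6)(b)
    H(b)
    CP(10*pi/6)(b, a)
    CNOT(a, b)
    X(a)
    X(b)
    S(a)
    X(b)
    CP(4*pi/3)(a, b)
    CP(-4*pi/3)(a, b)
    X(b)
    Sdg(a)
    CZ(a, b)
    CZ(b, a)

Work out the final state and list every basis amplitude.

The resulting statevector has amplitude 0 on |00>, 0 on |01>, (-1 + sqrt(3)*I)*(1 - I)/4 on |10>, (1 - I)*(sqrt(3) - I)/4 on |11>.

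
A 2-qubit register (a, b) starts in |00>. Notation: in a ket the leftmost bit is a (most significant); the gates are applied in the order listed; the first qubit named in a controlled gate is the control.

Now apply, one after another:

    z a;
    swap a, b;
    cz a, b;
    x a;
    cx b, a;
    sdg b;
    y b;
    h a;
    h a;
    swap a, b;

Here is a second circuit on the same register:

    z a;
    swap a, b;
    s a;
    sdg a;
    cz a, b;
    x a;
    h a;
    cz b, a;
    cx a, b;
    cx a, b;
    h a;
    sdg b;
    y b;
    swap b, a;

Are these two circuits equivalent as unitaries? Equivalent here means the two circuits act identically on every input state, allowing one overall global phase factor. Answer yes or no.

Yes — the two circuits implement the same unitary up to a global phase.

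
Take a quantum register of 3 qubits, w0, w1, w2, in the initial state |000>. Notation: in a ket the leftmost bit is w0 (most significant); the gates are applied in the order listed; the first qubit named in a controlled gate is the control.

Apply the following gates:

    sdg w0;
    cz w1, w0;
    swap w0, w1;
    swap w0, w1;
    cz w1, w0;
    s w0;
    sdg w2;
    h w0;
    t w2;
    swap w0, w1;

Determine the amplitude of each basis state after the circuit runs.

After the circuit, the state carries amplitude sqrt(2)/2 on |000>, sqrt(2)/2 on |010>, and 0 on every other basis state.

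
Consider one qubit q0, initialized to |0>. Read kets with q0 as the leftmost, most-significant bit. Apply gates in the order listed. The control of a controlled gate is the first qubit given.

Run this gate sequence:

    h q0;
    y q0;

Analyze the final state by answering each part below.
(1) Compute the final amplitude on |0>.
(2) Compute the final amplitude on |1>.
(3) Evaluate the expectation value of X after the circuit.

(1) The amplitude on |0> is -sqrt(2)*I/2.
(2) |1> carries amplitude sqrt(2)*I/2 in the final state.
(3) The expectation value of X is -1.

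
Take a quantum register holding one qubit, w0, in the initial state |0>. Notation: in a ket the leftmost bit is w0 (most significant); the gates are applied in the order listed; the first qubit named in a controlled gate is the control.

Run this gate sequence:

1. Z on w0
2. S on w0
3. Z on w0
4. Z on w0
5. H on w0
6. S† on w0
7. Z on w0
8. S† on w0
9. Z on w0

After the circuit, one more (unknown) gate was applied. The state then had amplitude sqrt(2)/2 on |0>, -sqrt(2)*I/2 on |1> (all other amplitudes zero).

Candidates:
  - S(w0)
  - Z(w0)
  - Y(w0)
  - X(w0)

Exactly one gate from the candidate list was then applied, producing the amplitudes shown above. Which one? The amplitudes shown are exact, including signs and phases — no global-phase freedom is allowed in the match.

The unique candidate consistent with the amplitudes is S(w0).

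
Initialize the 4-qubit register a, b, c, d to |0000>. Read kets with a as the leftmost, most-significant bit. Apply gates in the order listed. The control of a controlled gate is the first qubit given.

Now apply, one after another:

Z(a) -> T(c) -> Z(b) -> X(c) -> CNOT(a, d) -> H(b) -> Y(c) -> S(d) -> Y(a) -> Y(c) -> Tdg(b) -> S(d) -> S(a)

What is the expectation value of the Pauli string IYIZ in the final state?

The observable IYIZ averages to -sqrt(2)/2.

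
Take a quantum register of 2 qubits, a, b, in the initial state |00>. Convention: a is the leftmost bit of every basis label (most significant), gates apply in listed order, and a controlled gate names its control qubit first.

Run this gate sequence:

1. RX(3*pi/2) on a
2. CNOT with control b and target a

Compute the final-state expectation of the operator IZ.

In the final state, IZ has expectation 1.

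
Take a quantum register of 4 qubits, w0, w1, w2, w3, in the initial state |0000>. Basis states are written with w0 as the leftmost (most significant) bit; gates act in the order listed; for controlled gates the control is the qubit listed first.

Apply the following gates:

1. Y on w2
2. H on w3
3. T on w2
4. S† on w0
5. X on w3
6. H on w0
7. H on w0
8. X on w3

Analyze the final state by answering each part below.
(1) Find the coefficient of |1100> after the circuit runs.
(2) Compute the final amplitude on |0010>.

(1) The amplitude on |1100> is 0. Key observation: gates 5-8 undo each other exactly, leaving only the rest of the circuit to track.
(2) The amplitude on |0010> is sqrt(2)*exp(3*I*pi/4)/2.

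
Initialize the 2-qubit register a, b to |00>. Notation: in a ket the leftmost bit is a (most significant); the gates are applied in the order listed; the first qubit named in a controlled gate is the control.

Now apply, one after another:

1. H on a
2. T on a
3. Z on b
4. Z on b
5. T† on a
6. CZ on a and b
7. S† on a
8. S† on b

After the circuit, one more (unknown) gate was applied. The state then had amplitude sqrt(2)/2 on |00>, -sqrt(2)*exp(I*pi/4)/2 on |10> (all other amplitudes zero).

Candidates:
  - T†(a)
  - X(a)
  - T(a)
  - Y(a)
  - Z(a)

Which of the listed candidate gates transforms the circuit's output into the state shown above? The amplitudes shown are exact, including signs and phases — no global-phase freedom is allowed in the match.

The applied gate was T†(a). Key observation: steps 2-5 multiply out to the identity, so the circuit reduces to the remaining gates.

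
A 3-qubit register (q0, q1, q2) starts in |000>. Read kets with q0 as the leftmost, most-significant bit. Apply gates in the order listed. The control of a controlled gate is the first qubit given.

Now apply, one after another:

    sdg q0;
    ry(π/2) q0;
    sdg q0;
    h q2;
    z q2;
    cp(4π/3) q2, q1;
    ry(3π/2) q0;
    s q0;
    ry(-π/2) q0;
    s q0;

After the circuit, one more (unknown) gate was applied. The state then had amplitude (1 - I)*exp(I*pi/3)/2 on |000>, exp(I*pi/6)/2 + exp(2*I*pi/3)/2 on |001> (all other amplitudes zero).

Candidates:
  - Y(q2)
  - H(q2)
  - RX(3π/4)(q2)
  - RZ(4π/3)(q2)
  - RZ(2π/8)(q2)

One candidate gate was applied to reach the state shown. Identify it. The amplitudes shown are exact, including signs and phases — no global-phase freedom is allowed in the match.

The applied gate was RZ(4π/3)(q2).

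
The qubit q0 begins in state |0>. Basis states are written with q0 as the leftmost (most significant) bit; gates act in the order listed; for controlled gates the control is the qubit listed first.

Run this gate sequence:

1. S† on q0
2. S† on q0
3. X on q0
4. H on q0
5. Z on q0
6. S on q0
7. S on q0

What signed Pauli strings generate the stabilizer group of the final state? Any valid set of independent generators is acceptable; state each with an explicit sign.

One valid set of independent stabilizer generators is -X (any independent generating set of the same group is equally correct).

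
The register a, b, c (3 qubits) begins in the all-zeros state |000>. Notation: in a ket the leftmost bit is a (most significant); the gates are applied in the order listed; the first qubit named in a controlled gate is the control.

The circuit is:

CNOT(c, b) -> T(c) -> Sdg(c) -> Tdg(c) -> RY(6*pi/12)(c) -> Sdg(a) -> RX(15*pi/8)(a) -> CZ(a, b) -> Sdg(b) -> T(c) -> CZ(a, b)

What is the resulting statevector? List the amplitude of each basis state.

The resulting statevector has amplitude -sqrt(2)*cos(pi/16)/2 on |000>, -sqrt(2)*exp(I*pi/4)*cos(pi/16)/2 on |001>, 0 on |010>, 0 on |011>, -sqrt(2)*I*sin(pi/16)/2 on |100>, -sqrt(2)*exp(3*I*pi/4)*sin(pi/16)/2 on |101>, 0 on |110>, 0 on |111>.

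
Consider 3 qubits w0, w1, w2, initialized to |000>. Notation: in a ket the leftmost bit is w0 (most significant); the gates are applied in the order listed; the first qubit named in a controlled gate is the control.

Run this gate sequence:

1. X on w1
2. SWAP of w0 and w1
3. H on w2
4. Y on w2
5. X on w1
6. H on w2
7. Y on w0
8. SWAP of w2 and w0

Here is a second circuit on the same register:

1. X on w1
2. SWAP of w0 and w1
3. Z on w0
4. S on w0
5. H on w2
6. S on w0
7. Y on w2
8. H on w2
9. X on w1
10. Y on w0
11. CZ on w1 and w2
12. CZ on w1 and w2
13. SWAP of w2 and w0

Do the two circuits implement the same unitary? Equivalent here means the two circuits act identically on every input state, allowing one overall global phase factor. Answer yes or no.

Yes: on every input state the two circuits agree up to one overall phase factor.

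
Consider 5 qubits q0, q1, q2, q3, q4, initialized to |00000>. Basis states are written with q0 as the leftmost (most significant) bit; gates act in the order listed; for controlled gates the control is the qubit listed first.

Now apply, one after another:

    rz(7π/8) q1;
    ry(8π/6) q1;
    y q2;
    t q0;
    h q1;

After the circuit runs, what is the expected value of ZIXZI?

In the final state, ZIXZI has expectation 0.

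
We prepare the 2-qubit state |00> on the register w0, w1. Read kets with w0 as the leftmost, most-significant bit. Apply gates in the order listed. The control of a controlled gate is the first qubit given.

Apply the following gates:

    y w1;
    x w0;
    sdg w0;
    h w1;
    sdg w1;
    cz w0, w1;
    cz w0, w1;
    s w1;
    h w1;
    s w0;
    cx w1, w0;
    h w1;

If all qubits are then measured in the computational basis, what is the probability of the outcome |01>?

Outcome |01> occurs with probability 1/2.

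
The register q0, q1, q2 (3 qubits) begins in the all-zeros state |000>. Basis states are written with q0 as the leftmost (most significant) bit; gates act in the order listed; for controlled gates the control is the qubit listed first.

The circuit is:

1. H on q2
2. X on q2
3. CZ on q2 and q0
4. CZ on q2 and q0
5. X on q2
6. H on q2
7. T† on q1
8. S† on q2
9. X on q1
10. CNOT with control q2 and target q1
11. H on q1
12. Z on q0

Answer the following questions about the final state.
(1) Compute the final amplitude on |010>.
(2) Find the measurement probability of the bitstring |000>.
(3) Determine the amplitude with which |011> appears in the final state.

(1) The amplitude on |010> is -sqrt(2)/2. Key observation: gates 1-6 undo each other exactly, leaving only the rest of the circuit to track.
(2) The probability of measuring |000> is 1/2.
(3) |011> carries amplitude 0 in the final state.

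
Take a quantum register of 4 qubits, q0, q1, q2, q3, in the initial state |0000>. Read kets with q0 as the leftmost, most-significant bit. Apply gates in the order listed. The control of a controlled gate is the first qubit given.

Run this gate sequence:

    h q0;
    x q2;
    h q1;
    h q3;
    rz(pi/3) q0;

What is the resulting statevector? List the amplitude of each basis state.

The resulting statevector has amplitude 0 on |0000>, 0 on |0001>, -sqrt(2)*exp(5*I*pi/6)/4 on |0010>, -sqrt(2)*exp(5*I*pi/6)/4 on |0011>, 0 on |0100>, 0 on |0101>, -sqrt(2)*exp(5*I*pi/6)/4 on |0110>, -sqrt(2)*exp(5*I*pi/6)/4 on |0111>, 0 on |1000>, 0 on |1001>, sqrt(2)*exp(I*pi/6)/4 on |1010>, sqrt(2)*exp(I*pi/6)/4 on |1011>, 0 on |1100>, 0 on |1101>, sqrt(2)*exp(I*pi/6)/4 on |1110>, sqrt(2)*exp(I*pi/6)/4 on |1111>.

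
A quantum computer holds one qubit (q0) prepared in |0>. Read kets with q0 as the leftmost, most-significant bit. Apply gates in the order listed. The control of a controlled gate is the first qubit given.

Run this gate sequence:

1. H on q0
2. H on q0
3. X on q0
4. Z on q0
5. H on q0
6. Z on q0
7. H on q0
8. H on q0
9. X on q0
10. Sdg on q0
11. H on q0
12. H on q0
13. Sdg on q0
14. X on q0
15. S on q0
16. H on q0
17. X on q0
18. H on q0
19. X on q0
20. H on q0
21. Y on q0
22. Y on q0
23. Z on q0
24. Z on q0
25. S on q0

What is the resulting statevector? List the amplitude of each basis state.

After the circuit, the state carries amplitude 1/2 + I/2 on |0>, -1/2 - I/2 on |1>.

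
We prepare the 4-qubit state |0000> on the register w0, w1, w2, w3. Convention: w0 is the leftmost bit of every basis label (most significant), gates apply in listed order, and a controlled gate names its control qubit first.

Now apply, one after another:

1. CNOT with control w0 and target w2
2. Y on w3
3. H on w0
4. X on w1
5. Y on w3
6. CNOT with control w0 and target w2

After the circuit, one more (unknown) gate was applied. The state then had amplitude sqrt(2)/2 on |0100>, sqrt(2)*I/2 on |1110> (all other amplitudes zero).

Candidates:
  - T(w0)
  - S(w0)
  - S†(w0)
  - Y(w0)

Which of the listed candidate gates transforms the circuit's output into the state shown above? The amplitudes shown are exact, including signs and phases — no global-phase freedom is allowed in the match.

The unique candidate consistent with the amplitudes is S(w0).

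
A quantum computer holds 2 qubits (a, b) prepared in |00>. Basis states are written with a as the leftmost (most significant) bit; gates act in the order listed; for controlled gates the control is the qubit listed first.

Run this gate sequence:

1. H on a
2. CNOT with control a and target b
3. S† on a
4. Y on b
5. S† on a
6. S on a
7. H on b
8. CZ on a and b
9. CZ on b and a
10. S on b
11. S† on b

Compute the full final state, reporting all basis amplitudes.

After the circuit, the state carries amplitude I/2 on |00>, -I/2 on |01>, -1/2 on |10>, -1/2 on |11>.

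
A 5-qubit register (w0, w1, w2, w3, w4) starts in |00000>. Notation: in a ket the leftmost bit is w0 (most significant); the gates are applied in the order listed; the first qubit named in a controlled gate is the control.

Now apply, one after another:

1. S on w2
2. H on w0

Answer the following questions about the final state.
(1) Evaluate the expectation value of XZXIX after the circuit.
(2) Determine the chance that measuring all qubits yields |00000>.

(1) The observable XZXIX averages to 0.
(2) The probability of measuring |00000> is 1/2.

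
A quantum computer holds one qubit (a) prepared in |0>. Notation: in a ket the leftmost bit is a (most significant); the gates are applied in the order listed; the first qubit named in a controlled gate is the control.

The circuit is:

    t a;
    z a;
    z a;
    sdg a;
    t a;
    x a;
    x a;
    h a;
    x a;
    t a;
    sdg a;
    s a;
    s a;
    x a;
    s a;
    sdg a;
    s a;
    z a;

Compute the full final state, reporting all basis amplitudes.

The resulting statevector has amplitude sqrt(2)*exp(3*I*pi/4)/2 on |0>, -sqrt(2)*I/2 on |1>.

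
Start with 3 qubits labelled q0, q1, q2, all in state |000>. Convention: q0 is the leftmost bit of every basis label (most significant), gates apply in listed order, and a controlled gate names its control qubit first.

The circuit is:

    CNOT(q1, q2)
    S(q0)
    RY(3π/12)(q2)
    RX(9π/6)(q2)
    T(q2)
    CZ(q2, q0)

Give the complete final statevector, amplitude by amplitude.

The final amplitudes are -sqrt(2)*sqrt(sqrt(2) + 2)/4 - sqrt(2)*I*sqrt(2 - sqrt(2))/4 on |000>, -sqrt(2)*sqrt(sqrt(2) + 2)*exp(3*I*pi/4)/4 - sqrt(2)*sqrt(2 - sqrt(2))*exp(I*pi/4)/4 on |001>, and 0 on every other basis state.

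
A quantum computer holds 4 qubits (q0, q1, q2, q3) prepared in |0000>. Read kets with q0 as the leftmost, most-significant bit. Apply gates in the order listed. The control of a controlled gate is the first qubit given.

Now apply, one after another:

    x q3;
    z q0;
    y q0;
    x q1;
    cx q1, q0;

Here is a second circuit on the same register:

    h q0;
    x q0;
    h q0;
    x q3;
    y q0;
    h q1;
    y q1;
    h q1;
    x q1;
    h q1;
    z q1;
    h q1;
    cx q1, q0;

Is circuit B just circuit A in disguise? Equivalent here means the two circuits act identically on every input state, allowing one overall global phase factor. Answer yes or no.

No — the two circuits implement different unitaries, even allowing a global phase.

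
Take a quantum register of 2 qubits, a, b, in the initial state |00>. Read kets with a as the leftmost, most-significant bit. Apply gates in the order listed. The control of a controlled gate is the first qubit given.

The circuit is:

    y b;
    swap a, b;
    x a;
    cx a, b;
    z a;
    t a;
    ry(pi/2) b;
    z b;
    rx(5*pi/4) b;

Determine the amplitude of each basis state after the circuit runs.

The final amplitudes are -sqrt(2)*sqrt(sqrt(2) + 2)/4 - sqrt(2)*I*sqrt(2 - sqrt(2))/4 on |00>, sqrt(2)*sqrt(sqrt(2) + 2)/4 + sqrt(2)*I*sqrt(2 - sqrt(2))/4 on |01>, 0 on |10>, 0 on |11>.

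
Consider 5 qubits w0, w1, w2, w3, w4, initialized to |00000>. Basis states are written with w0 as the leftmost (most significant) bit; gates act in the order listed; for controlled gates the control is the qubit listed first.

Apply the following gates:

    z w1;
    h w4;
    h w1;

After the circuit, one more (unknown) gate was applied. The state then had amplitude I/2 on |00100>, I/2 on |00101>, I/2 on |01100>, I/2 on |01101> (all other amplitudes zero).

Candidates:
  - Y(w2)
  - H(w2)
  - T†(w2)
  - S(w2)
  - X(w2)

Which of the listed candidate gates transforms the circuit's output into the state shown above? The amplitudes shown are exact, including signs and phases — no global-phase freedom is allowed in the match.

It was Y(w2) that produced the state shown.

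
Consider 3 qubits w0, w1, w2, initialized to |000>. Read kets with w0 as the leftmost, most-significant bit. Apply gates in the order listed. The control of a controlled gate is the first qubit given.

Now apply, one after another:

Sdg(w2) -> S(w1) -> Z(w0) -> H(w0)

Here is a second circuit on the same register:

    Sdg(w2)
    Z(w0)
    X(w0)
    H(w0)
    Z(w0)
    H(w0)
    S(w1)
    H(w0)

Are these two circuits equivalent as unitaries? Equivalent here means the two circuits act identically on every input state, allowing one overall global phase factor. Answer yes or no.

Yes: on every input state the two circuits agree up to one overall phase factor.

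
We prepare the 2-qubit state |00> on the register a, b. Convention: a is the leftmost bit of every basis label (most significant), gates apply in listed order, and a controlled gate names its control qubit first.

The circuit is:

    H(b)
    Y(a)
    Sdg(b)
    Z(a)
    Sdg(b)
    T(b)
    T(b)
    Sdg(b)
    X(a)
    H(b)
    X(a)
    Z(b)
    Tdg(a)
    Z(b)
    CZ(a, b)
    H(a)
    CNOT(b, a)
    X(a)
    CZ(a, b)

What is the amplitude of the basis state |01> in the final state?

|01> carries amplitude sqrt(2)*exp(I*pi/4)/2 in the final state.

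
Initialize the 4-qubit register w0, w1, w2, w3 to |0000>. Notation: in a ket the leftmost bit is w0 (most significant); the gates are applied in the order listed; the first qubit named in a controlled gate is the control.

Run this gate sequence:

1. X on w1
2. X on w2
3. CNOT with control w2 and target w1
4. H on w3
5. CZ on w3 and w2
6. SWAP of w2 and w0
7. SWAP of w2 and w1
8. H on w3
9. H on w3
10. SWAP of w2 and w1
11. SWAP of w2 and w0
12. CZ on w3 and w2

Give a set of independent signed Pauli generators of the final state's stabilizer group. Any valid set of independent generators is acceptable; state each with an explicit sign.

The final state is stabilized by the group generated by +IIIX, +ZIII, +IZII, -IIZI; other independent generating sets are equally valid. Key observation: steps 5-12 multiply out to the identity, so the circuit reduces to the remaining gates.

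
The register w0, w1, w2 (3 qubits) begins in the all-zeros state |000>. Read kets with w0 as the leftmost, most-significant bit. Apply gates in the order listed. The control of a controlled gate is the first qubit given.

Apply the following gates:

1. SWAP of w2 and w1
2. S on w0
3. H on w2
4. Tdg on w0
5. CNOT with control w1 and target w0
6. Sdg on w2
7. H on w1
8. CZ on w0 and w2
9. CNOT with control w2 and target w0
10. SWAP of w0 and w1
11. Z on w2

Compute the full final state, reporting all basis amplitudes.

The resulting statevector has amplitude 1/2 on |000>, 0 on |001>, 0 on |010>, I/2 on |011>, 1/2 on |100>, 0 on |101>, 0 on |110>, I/2 on |111>.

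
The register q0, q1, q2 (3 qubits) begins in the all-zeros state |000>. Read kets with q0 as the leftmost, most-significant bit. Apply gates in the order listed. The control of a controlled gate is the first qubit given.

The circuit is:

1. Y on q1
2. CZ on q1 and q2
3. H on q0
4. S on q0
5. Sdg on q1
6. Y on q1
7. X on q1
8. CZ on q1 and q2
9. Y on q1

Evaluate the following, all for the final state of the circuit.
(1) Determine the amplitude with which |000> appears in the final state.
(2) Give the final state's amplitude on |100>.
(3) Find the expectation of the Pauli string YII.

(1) The final state's coefficient on |000> equals -sqrt(2)/2.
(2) The amplitude on |100> is -sqrt(2)*I/2.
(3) The expectation value of YII is 1.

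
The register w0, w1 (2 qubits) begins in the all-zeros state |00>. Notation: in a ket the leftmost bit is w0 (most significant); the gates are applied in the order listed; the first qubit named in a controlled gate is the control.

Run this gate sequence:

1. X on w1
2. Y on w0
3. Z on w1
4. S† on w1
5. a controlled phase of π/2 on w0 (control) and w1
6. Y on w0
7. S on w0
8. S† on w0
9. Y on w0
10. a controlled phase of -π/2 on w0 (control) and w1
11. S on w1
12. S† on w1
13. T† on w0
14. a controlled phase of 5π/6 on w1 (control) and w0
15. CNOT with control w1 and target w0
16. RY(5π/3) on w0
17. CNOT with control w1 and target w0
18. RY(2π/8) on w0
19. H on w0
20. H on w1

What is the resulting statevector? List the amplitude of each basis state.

The resulting statevector has amplitude (-sqrt(sqrt(2) + 2)/8 - sqrt(6 - 3*sqrt(2))/8 - sqrt(2 - sqrt(2))/8 + sqrt(3*sqrt(2) + 6)/8)*exp(7*I*pi/12) on |00>, (-sqrt(3*sqrt(2) + 6)/8 + sqrt(2 - sqrt(2))/8 + sqrt(6 - 3*sqrt(2))/8 + sqrt(sqrt(2) + 2)/8)*exp(7*I*pi/12) on |01>, (-sqrt(3*sqrt(2) + 6)/8 - sqrt(sqrt(2) + 2)/8 - sqrt(6 - 3*sqrt(2))/8 + sqrt(2 - sqrt(2))/8)*exp(7*I*pi/12) on |10>, (-sqrt(2 - sqrt(2))/8 + sqrt(6 - 3*sqrt(2))/8 + sqrt(sqrt(2) + 2)/8 + sqrt(3*sqrt(2) + 6)/8)*exp(7*I*pi/12) on |11>. Key observation: the block from step 4 through step 11 cancels to the identity and can be dropped.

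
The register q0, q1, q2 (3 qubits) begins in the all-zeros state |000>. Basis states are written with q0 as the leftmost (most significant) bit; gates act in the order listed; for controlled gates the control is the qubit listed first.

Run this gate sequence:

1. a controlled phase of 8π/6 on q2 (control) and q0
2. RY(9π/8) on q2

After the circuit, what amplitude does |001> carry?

The final state's coefficient on |001> equals sin(7*pi/16).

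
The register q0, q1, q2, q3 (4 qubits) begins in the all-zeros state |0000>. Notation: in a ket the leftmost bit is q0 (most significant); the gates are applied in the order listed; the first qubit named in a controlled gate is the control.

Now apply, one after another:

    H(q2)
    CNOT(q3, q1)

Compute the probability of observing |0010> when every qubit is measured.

Outcome |0010> occurs with probability 1/2.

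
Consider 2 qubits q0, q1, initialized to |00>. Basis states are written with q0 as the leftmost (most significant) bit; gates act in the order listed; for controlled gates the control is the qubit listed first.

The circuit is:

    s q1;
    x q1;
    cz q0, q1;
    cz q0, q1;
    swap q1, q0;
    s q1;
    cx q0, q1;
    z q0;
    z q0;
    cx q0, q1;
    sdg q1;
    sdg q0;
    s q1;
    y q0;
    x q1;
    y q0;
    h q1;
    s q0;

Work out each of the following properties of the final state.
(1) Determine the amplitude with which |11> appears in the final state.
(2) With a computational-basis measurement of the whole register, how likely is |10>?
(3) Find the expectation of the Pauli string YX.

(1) |11> carries amplitude -sqrt(2)/2 in the final state.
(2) Outcome |10> occurs with probability 1/2.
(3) The observable YX averages to 0.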